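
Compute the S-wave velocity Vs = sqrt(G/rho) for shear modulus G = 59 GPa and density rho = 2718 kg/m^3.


Convert G to Pa: G = 59e9 Pa
Compute G/rho = 59e9 / 2718 = 21707137.6012
Vs = sqrt(21707137.6012) = 4659.09 m/s

4659.09


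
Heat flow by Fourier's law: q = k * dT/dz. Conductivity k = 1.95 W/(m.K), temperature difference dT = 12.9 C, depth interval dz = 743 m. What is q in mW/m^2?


q = k * dT / dz * 1000
= 1.95 * 12.9 / 743 * 1000
= 0.033856 * 1000
= 33.856 mW/m^2

33.856


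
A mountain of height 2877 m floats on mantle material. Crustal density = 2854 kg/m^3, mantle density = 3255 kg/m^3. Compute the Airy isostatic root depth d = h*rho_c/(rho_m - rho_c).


rho_m - rho_c = 3255 - 2854 = 401
d = 2877 * 2854 / 401
= 8210958 / 401
= 20476.2 m

20476.2


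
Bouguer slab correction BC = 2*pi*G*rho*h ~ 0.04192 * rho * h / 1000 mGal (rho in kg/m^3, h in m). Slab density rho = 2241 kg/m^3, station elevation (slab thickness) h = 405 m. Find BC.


BC = 0.04192 * rho * h / 1000
= 0.04192 * 2241 * 405 / 1000
= 38.0468 mGal

38.0468


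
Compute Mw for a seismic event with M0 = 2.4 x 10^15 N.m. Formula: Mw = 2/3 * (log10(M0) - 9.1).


log10(M0) = log10(2.4 x 10^15) = 15.3802
Mw = 2/3 * (15.3802 - 9.1)
= 2/3 * 6.2802
= 4.19

4.19


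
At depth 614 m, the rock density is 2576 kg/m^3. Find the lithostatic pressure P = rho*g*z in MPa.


P = rho * g * z / 1e6
= 2576 * 9.81 * 614 / 1e6
= 15516123.84 / 1e6
= 15.5161 MPa

15.5161


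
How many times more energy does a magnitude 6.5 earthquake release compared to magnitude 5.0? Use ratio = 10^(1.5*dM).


M2 - M1 = 6.5 - 5.0 = 1.5
1.5 * 1.5 = 2.25
ratio = 10^2.25 = 177.83

177.83


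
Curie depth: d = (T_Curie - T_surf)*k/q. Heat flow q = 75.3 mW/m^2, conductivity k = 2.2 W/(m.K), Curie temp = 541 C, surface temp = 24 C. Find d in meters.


T_Curie - T_surf = 541 - 24 = 517 C
Convert q to W/m^2: 75.3 mW/m^2 = 0.0753 W/m^2
d = 517 * 2.2 / 0.0753 = 15104.91 m

15104.91


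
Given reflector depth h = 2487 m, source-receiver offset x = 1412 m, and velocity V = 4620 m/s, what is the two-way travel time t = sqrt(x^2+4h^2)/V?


x^2 + 4h^2 = 1412^2 + 4*2487^2 = 1993744 + 24740676 = 26734420
sqrt(26734420) = 5170.5338
t = 5170.5338 / 4620 = 1.1192 s

1.1192


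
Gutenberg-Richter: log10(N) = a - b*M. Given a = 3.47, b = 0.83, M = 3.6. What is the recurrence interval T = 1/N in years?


log10(N) = 3.47 - 0.83*3.6 = 0.482
N = 10^0.482 = 3.033891
T = 1/N = 1/3.033891 = 0.3296 years

0.3296


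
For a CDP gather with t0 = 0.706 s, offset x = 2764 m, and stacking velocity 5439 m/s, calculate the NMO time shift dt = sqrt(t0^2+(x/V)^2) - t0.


x/Vnmo = 2764/5439 = 0.508182
(x/Vnmo)^2 = 0.258249
t0^2 = 0.498436
sqrt(0.498436 + 0.258249) = 0.869876
dt = 0.869876 - 0.706 = 0.163876

0.163876


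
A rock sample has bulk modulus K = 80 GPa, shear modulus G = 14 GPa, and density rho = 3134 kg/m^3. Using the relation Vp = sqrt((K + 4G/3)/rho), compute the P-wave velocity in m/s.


First compute the effective modulus:
K + 4G/3 = 80e9 + 4*14e9/3 = 98666666666.67 Pa
Then divide by density:
98666666666.67 / 3134 = 31482663.2631 Pa/(kg/m^3)
Take the square root:
Vp = sqrt(31482663.2631) = 5610.94 m/s

5610.94


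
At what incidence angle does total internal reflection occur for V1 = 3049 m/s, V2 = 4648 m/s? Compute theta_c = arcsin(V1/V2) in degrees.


V1/V2 = 3049/4648 = 0.655981
theta_c = arcsin(0.655981) = 40.9941 degrees

40.9941


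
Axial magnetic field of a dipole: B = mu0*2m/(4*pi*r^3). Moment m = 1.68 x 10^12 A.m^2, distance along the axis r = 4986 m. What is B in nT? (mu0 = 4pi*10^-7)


m = 1.68 x 10^12 = 1680000000000 A.m^2
2m = 3360000000000 A.m^2
r^3 = 4986^3 = 123952937256
B = (4pi*10^-7) * 3360000000000 / (4*pi * 123952937256) * 1e9
= 4222300.526425 / 1557638548297.3 * 1e9
= 2710.7062 nT

2710.7062


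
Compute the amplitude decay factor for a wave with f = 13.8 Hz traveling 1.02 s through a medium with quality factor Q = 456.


pi*f*t/Q = pi*13.8*1.02/456 = 0.096976
A/A0 = exp(-0.096976) = 0.907578

0.907578


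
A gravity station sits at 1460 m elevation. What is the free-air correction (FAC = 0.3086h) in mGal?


FAC = 0.3086 * h
= 0.3086 * 1460
= 450.556 mGal

450.556


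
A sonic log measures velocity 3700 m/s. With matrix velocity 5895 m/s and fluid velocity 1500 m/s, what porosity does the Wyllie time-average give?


1/V - 1/Vm = 1/3700 - 1/5895 = 0.00010063
1/Vf - 1/Vm = 1/1500 - 1/5895 = 0.00049703
phi = 0.00010063 / 0.00049703 = 0.2025

0.2025


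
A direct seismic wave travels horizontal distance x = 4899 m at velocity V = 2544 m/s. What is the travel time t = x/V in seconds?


t = x / V
= 4899 / 2544
= 1.9257 s

1.9257


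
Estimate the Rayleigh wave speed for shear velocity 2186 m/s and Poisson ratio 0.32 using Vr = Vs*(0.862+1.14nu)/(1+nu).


Numerator factor = 0.862 + 1.14*0.32 = 1.2268
Denominator = 1 + 0.32 = 1.32
Vr = 2186 * 1.2268 / 1.32 = 2031.66 m/s

2031.66


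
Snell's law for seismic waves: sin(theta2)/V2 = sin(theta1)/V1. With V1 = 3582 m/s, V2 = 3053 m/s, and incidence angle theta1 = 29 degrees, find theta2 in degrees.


sin(theta1) = sin(29 deg) = 0.48481
sin(theta2) = V2/V1 * sin(theta1) = 3053/3582 * 0.48481 = 0.413212
theta2 = arcsin(0.413212) = 24.4067 degrees

24.4067


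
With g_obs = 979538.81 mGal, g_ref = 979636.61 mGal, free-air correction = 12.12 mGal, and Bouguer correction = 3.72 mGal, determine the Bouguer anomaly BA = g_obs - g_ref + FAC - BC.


BA = g_obs - g_ref + FAC - BC
= 979538.81 - 979636.61 + 12.12 - 3.72
= -89.4 mGal

-89.4


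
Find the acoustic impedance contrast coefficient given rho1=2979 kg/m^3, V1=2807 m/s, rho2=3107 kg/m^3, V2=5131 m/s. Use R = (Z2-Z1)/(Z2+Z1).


Z1 = 2979 * 2807 = 8362053
Z2 = 3107 * 5131 = 15942017
R = (15942017 - 8362053) / (15942017 + 8362053) = 7579964 / 24304070 = 0.3119

0.3119


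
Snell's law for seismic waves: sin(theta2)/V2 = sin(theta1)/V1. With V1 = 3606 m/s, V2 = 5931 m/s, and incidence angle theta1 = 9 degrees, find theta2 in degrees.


sin(theta1) = sin(9 deg) = 0.156434
sin(theta2) = V2/V1 * sin(theta1) = 5931/3606 * 0.156434 = 0.257297
theta2 = arcsin(0.257297) = 14.9097 degrees

14.9097


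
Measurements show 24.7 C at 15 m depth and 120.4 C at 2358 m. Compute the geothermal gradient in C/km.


dT = 120.4 - 24.7 = 95.7 C
dz = 2358 - 15 = 2343 m
gradient = dT/dz * 1000 = 95.7/2343 * 1000 = 40.8451 C/km

40.8451


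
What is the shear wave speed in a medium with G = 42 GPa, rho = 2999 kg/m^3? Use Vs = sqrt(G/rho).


Convert G to Pa: G = 42e9 Pa
Compute G/rho = 42e9 / 2999 = 14004668.2227
Vs = sqrt(14004668.2227) = 3742.28 m/s

3742.28


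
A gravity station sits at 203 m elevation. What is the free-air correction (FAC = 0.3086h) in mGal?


FAC = 0.3086 * h
= 0.3086 * 203
= 62.6458 mGal

62.6458


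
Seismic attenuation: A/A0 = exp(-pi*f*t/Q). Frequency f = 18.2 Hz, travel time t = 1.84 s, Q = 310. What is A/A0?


pi*f*t/Q = pi*18.2*1.84/310 = 0.339373
A/A0 = exp(-0.339373) = 0.712217

0.712217


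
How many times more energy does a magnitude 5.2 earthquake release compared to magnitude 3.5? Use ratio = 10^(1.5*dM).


M2 - M1 = 5.2 - 3.5 = 1.7
1.5 * 1.7 = 2.55
ratio = 10^2.55 = 354.81

354.81


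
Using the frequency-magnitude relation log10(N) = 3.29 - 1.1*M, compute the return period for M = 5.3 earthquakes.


log10(N) = 3.29 - 1.1*5.3 = -2.54
N = 10^-2.54 = 0.002884
T = 1/N = 1/0.002884 = 346.7369 years

346.7369


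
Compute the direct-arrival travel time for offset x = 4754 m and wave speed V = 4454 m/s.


t = x / V
= 4754 / 4454
= 1.0674 s

1.0674


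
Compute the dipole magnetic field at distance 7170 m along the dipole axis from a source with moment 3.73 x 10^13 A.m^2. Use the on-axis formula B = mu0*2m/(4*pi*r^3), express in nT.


m = 3.73 x 10^13 = 37300000000000 A.m^2
2m = 74600000000000 A.m^2
r^3 = 7170^3 = 368601813000
B = (4pi*10^-7) * 74600000000000 / (4*pi * 368601813000) * 1e9
= 93745124.783119 / 4631986991282.71 * 1e9
= 20238.6416 nT

20238.6416


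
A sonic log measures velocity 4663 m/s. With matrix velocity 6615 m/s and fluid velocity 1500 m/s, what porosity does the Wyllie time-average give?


1/V - 1/Vm = 1/4663 - 1/6615 = 6.328e-05
1/Vf - 1/Vm = 1/1500 - 1/6615 = 0.0005155
phi = 6.328e-05 / 0.0005155 = 0.1228

0.1228


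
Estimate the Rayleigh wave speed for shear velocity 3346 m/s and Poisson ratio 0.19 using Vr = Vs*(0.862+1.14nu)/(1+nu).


Numerator factor = 0.862 + 1.14*0.19 = 1.0786
Denominator = 1 + 0.19 = 1.19
Vr = 3346 * 1.0786 / 1.19 = 3032.77 m/s

3032.77


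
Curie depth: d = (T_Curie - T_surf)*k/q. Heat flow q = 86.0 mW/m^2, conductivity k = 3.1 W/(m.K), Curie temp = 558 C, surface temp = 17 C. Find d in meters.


T_Curie - T_surf = 558 - 17 = 541 C
Convert q to W/m^2: 86.0 mW/m^2 = 0.086 W/m^2
d = 541 * 3.1 / 0.086 = 19501.16 m

19501.16


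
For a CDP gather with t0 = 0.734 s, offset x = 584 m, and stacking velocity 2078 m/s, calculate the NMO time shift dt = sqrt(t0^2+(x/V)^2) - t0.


x/Vnmo = 584/2078 = 0.281039
(x/Vnmo)^2 = 0.078983
t0^2 = 0.538756
sqrt(0.538756 + 0.078983) = 0.785964
dt = 0.785964 - 0.734 = 0.051964

0.051964


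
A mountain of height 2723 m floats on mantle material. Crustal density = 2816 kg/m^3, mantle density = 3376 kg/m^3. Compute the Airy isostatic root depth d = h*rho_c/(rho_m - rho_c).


rho_m - rho_c = 3376 - 2816 = 560
d = 2723 * 2816 / 560
= 7667968 / 560
= 13692.8 m

13692.8


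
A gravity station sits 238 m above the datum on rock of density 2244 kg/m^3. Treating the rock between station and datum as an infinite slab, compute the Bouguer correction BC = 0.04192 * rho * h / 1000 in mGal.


BC = 0.04192 * rho * h / 1000
= 0.04192 * 2244 * 238 / 1000
= 22.3883 mGal

22.3883


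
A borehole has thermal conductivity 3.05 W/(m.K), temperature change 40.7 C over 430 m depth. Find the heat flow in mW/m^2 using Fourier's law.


q = k * dT / dz * 1000
= 3.05 * 40.7 / 430 * 1000
= 0.288686 * 1000
= 288.686 mW/m^2

288.686


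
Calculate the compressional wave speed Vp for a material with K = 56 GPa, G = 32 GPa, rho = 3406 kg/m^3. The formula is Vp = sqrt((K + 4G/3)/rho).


First compute the effective modulus:
K + 4G/3 = 56e9 + 4*32e9/3 = 98666666666.67 Pa
Then divide by density:
98666666666.67 / 3406 = 28968486.9838 Pa/(kg/m^3)
Take the square root:
Vp = sqrt(28968486.9838) = 5382.24 m/s

5382.24


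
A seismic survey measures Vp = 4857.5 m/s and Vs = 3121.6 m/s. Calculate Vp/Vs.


Vp/Vs = 4857.5 / 3121.6
= 1.5561

1.5561


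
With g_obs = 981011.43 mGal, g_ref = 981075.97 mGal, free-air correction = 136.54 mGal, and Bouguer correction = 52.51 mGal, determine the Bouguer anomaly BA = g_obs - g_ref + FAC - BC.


BA = g_obs - g_ref + FAC - BC
= 981011.43 - 981075.97 + 136.54 - 52.51
= 19.49 mGal

19.49


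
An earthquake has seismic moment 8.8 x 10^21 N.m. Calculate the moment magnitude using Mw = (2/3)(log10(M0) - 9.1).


log10(M0) = log10(8.8 x 10^21) = 21.9445
Mw = 2/3 * (21.9445 - 9.1)
= 2/3 * 12.8445
= 8.56

8.56


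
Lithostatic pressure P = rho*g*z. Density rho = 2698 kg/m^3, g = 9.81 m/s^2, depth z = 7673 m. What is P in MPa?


P = rho * g * z / 1e6
= 2698 * 9.81 * 7673 / 1e6
= 203084206.74 / 1e6
= 203.0842 MPa

203.0842


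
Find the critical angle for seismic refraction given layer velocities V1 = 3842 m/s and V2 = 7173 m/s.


V1/V2 = 3842/7173 = 0.53562
theta_c = arcsin(0.53562) = 32.3859 degrees

32.3859


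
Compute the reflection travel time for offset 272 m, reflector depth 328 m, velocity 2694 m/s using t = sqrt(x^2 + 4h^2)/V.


x^2 + 4h^2 = 272^2 + 4*328^2 = 73984 + 430336 = 504320
sqrt(504320) = 710.1549
t = 710.1549 / 2694 = 0.2636 s

0.2636


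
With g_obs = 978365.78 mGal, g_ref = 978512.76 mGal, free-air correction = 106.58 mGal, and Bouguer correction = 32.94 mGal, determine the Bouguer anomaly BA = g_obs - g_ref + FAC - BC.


BA = g_obs - g_ref + FAC - BC
= 978365.78 - 978512.76 + 106.58 - 32.94
= -73.34 mGal

-73.34


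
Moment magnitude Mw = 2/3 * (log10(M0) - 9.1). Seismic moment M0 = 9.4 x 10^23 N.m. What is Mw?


log10(M0) = log10(9.4 x 10^23) = 23.9731
Mw = 2/3 * (23.9731 - 9.1)
= 2/3 * 14.8731
= 9.92

9.92


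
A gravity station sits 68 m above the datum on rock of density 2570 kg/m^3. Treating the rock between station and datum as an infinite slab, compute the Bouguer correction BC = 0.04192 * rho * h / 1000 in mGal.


BC = 0.04192 * rho * h / 1000
= 0.04192 * 2570 * 68 / 1000
= 7.3259 mGal

7.3259


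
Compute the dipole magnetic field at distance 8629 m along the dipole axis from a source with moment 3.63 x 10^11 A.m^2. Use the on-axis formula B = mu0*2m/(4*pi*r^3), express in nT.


m = 3.63 x 10^11 = 363000000000 A.m^2
2m = 726000000000 A.m^2
r^3 = 8629^3 = 642512242189
B = (4pi*10^-7) * 726000000000 / (4*pi * 642512242189) * 1e9
= 912318.506602 / 8074046959609.87 * 1e9
= 112.994 nT

112.994


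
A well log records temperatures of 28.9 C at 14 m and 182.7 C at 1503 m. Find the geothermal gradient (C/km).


dT = 182.7 - 28.9 = 153.8 C
dz = 1503 - 14 = 1489 m
gradient = dT/dz * 1000 = 153.8/1489 * 1000 = 103.2908 C/km

103.2908


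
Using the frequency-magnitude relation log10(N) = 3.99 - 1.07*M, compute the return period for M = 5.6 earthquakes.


log10(N) = 3.99 - 1.07*5.6 = -2.002
N = 10^-2.002 = 0.009954
T = 1/N = 1/0.009954 = 100.4616 years

100.4616


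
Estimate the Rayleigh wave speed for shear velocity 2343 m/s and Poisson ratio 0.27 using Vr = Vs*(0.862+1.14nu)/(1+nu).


Numerator factor = 0.862 + 1.14*0.27 = 1.1698
Denominator = 1 + 0.27 = 1.27
Vr = 2343 * 1.1698 / 1.27 = 2158.14 m/s

2158.14


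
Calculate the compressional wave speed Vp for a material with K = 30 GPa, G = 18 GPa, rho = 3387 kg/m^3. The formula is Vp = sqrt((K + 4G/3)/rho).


First compute the effective modulus:
K + 4G/3 = 30e9 + 4*18e9/3 = 54000000000.0 Pa
Then divide by density:
54000000000.0 / 3387 = 15943312.6661 Pa/(kg/m^3)
Take the square root:
Vp = sqrt(15943312.6661) = 3992.91 m/s

3992.91


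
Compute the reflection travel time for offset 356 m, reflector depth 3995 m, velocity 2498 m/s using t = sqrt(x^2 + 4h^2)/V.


x^2 + 4h^2 = 356^2 + 4*3995^2 = 126736 + 63840100 = 63966836
sqrt(63966836) = 7997.927
t = 7997.927 / 2498 = 3.2017 s

3.2017


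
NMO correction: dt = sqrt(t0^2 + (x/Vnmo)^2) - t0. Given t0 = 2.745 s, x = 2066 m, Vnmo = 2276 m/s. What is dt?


x/Vnmo = 2066/2276 = 0.907733
(x/Vnmo)^2 = 0.823979
t0^2 = 7.535025
sqrt(7.535025 + 0.823979) = 2.891194
dt = 2.891194 - 2.745 = 0.146194

0.146194


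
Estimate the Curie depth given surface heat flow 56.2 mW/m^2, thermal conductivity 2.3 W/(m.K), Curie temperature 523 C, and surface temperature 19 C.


T_Curie - T_surf = 523 - 19 = 504 C
Convert q to W/m^2: 56.2 mW/m^2 = 0.0562 W/m^2
d = 504 * 2.3 / 0.0562 = 20626.33 m

20626.33


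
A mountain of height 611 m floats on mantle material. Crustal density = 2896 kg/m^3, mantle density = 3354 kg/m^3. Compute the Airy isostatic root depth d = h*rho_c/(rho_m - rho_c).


rho_m - rho_c = 3354 - 2896 = 458
d = 611 * 2896 / 458
= 1769456 / 458
= 3863.44 m

3863.44


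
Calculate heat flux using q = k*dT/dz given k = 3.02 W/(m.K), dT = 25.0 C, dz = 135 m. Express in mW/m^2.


q = k * dT / dz * 1000
= 3.02 * 25.0 / 135 * 1000
= 0.559259 * 1000
= 559.2593 mW/m^2

559.2593


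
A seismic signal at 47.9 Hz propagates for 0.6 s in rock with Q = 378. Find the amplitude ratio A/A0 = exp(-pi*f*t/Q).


pi*f*t/Q = pi*47.9*0.6/378 = 0.238861
A/A0 = exp(-0.238861) = 0.787525

0.787525


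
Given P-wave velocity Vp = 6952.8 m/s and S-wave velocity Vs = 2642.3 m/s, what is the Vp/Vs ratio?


Vp/Vs = 6952.8 / 2642.3
= 2.6313

2.6313


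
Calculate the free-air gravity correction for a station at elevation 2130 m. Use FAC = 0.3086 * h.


FAC = 0.3086 * h
= 0.3086 * 2130
= 657.318 mGal

657.318


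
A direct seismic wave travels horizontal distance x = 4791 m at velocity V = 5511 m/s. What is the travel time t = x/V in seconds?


t = x / V
= 4791 / 5511
= 0.8694 s

0.8694


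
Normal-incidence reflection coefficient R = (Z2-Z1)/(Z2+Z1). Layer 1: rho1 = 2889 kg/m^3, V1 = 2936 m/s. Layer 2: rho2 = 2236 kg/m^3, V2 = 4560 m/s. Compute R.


Z1 = 2889 * 2936 = 8482104
Z2 = 2236 * 4560 = 10196160
R = (10196160 - 8482104) / (10196160 + 8482104) = 1714056 / 18678264 = 0.0918

0.0918


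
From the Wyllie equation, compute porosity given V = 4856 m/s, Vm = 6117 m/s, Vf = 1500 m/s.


1/V - 1/Vm = 1/4856 - 1/6117 = 4.245e-05
1/Vf - 1/Vm = 1/1500 - 1/6117 = 0.00050319
phi = 4.245e-05 / 0.00050319 = 0.0844

0.0844


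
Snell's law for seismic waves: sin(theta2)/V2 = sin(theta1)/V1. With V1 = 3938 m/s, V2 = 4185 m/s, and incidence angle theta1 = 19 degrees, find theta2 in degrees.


sin(theta1) = sin(19 deg) = 0.325568
sin(theta2) = V2/V1 * sin(theta1) = 4185/3938 * 0.325568 = 0.345989
theta2 = arcsin(0.345989) = 20.2421 degrees

20.2421


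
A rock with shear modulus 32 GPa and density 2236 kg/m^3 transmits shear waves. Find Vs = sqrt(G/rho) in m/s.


Convert G to Pa: G = 32e9 Pa
Compute G/rho = 32e9 / 2236 = 14311270.1252
Vs = sqrt(14311270.1252) = 3783.02 m/s

3783.02


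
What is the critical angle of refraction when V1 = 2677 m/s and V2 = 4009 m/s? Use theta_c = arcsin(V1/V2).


V1/V2 = 2677/4009 = 0.667748
theta_c = arcsin(0.667748) = 41.8935 degrees

41.8935


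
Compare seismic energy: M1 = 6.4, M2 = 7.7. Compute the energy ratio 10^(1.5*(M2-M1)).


M2 - M1 = 7.7 - 6.4 = 1.3
1.5 * 1.3 = 1.95
ratio = 10^1.95 = 89.13

89.13


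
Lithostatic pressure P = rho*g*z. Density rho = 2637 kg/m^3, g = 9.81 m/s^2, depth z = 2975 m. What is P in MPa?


P = rho * g * z / 1e6
= 2637 * 9.81 * 2975 / 1e6
= 76960185.75 / 1e6
= 76.9602 MPa

76.9602


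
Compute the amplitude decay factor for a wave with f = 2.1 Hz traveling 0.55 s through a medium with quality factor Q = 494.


pi*f*t/Q = pi*2.1*0.55/494 = 0.007345
A/A0 = exp(-0.007345) = 0.992682

0.992682


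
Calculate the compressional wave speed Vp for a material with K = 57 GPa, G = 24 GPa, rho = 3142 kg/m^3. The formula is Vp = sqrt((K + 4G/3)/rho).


First compute the effective modulus:
K + 4G/3 = 57e9 + 4*24e9/3 = 89000000000.0 Pa
Then divide by density:
89000000000.0 / 3142 = 28325907.0656 Pa/(kg/m^3)
Take the square root:
Vp = sqrt(28325907.0656) = 5322.21 m/s

5322.21


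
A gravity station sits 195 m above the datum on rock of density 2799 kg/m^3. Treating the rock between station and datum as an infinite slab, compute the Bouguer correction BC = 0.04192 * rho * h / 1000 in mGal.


BC = 0.04192 * rho * h / 1000
= 0.04192 * 2799 * 195 / 1000
= 22.8801 mGal

22.8801


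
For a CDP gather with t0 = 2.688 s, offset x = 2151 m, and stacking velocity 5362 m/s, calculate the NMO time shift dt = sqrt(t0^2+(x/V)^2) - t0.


x/Vnmo = 2151/5362 = 0.401156
(x/Vnmo)^2 = 0.160926
t0^2 = 7.225344
sqrt(7.225344 + 0.160926) = 2.717769
dt = 2.717769 - 2.688 = 0.029769

0.029769


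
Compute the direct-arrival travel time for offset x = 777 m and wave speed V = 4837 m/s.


t = x / V
= 777 / 4837
= 0.1606 s

0.1606


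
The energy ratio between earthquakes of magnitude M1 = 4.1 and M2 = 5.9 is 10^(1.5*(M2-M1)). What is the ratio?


M2 - M1 = 5.9 - 4.1 = 1.8
1.5 * 1.8 = 2.7
ratio = 10^2.7 = 501.19

501.19


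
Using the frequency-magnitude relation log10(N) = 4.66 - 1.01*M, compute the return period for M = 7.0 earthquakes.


log10(N) = 4.66 - 1.01*7.0 = -2.41
N = 10^-2.41 = 0.00389
T = 1/N = 1/0.00389 = 257.0396 years

257.0396


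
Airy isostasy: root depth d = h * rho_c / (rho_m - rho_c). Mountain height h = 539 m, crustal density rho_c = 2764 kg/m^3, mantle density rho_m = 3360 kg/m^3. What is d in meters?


rho_m - rho_c = 3360 - 2764 = 596
d = 539 * 2764 / 596
= 1489796 / 596
= 2499.66 m

2499.66


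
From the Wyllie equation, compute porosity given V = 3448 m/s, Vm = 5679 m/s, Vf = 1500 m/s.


1/V - 1/Vm = 1/3448 - 1/5679 = 0.00011394
1/Vf - 1/Vm = 1/1500 - 1/5679 = 0.00049058
phi = 0.00011394 / 0.00049058 = 0.2322

0.2322


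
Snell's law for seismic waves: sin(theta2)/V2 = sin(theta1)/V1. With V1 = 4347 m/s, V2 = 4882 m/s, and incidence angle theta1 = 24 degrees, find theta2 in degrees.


sin(theta1) = sin(24 deg) = 0.406737
sin(theta2) = V2/V1 * sin(theta1) = 4882/4347 * 0.406737 = 0.456795
theta2 = arcsin(0.456795) = 27.1805 degrees

27.1805


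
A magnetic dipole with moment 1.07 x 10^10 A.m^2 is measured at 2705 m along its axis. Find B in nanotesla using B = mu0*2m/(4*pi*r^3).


m = 1.07 x 10^10 = 10700000000 A.m^2
2m = 21400000000 A.m^2
r^3 = 2705^3 = 19792552625
B = (4pi*10^-7) * 21400000000 / (4*pi * 19792552625) * 1e9
= 26892.033115 / 248720551689.96 * 1e9
= 108.1215 nT

108.1215


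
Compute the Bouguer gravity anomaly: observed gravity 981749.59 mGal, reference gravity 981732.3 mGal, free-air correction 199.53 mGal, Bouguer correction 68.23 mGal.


BA = g_obs - g_ref + FAC - BC
= 981749.59 - 981732.3 + 199.53 - 68.23
= 148.59 mGal

148.59


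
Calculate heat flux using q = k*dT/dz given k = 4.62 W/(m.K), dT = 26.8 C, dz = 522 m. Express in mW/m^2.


q = k * dT / dz * 1000
= 4.62 * 26.8 / 522 * 1000
= 0.237195 * 1000
= 237.1954 mW/m^2

237.1954


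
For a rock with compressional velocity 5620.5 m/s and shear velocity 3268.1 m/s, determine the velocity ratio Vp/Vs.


Vp/Vs = 5620.5 / 3268.1
= 1.7198

1.7198


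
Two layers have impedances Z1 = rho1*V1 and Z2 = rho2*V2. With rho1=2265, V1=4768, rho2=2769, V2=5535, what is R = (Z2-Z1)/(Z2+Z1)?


Z1 = 2265 * 4768 = 10799520
Z2 = 2769 * 5535 = 15326415
R = (15326415 - 10799520) / (15326415 + 10799520) = 4526895 / 26125935 = 0.1733

0.1733


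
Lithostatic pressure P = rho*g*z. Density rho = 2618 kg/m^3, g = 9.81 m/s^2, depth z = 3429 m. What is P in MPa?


P = rho * g * z / 1e6
= 2618 * 9.81 * 3429 / 1e6
= 88065566.82 / 1e6
= 88.0656 MPa

88.0656


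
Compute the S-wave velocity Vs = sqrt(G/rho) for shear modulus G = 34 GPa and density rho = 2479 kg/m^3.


Convert G to Pa: G = 34e9 Pa
Compute G/rho = 34e9 / 2479 = 13715207.7451
Vs = sqrt(13715207.7451) = 3703.4 m/s

3703.4


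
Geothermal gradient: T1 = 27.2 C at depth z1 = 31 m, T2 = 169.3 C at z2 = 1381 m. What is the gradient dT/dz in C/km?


dT = 169.3 - 27.2 = 142.1 C
dz = 1381 - 31 = 1350 m
gradient = dT/dz * 1000 = 142.1/1350 * 1000 = 105.2593 C/km

105.2593


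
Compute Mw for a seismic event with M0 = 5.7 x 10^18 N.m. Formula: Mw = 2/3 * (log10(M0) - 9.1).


log10(M0) = log10(5.7 x 10^18) = 18.7559
Mw = 2/3 * (18.7559 - 9.1)
= 2/3 * 9.6559
= 6.44

6.44


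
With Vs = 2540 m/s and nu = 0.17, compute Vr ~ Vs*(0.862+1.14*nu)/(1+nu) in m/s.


Numerator factor = 0.862 + 1.14*0.17 = 1.0558
Denominator = 1 + 0.17 = 1.17
Vr = 2540 * 1.0558 / 1.17 = 2292.08 m/s

2292.08


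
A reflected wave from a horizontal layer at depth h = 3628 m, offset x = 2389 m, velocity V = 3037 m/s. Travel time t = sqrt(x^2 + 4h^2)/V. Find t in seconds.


x^2 + 4h^2 = 2389^2 + 4*3628^2 = 5707321 + 52649536 = 58356857
sqrt(58356857) = 7639.166
t = 7639.166 / 3037 = 2.5154 s

2.5154


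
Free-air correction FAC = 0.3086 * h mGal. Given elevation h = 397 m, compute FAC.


FAC = 0.3086 * h
= 0.3086 * 397
= 122.5142 mGal

122.5142


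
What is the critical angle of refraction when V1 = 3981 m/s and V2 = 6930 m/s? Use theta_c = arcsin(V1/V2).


V1/V2 = 3981/6930 = 0.574459
theta_c = arcsin(0.574459) = 35.0617 degrees

35.0617


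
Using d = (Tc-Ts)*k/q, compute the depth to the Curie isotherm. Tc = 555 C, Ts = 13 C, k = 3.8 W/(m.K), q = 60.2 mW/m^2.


T_Curie - T_surf = 555 - 13 = 542 C
Convert q to W/m^2: 60.2 mW/m^2 = 0.0602 W/m^2
d = 542 * 3.8 / 0.0602 = 34212.62 m

34212.62


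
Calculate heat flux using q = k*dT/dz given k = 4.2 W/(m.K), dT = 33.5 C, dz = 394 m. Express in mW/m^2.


q = k * dT / dz * 1000
= 4.2 * 33.5 / 394 * 1000
= 0.357107 * 1000
= 357.1066 mW/m^2

357.1066


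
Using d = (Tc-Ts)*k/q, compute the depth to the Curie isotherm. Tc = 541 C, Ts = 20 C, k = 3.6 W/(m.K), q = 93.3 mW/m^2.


T_Curie - T_surf = 541 - 20 = 521 C
Convert q to W/m^2: 93.3 mW/m^2 = 0.0933 W/m^2
d = 521 * 3.6 / 0.0933 = 20102.89 m

20102.89


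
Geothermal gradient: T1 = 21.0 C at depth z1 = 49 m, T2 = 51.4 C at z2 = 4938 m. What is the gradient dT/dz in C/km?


dT = 51.4 - 21.0 = 30.4 C
dz = 4938 - 49 = 4889 m
gradient = dT/dz * 1000 = 30.4/4889 * 1000 = 6.218 C/km

6.218


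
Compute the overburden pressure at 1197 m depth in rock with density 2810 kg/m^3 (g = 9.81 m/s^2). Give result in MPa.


P = rho * g * z / 1e6
= 2810 * 9.81 * 1197 / 1e6
= 32996621.7 / 1e6
= 32.9966 MPa

32.9966


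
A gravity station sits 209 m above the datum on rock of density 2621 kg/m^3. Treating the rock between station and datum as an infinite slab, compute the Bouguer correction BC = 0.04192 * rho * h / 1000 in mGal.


BC = 0.04192 * rho * h / 1000
= 0.04192 * 2621 * 209 / 1000
= 22.9633 mGal

22.9633


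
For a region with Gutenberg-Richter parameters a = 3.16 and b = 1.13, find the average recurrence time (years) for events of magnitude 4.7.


log10(N) = 3.16 - 1.13*4.7 = -2.151
N = 10^-2.151 = 0.007063
T = 1/N = 1/0.007063 = 141.5794 years

141.5794


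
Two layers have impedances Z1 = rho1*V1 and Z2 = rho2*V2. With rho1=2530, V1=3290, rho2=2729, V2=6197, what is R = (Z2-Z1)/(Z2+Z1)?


Z1 = 2530 * 3290 = 8323700
Z2 = 2729 * 6197 = 16911613
R = (16911613 - 8323700) / (16911613 + 8323700) = 8587913 / 25235313 = 0.3403

0.3403


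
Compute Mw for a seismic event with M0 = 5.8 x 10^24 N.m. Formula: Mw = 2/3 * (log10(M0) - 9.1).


log10(M0) = log10(5.8 x 10^24) = 24.7634
Mw = 2/3 * (24.7634 - 9.1)
= 2/3 * 15.6634
= 10.44

10.44


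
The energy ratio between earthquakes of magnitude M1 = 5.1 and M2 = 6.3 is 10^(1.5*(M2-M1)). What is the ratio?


M2 - M1 = 6.3 - 5.1 = 1.2
1.5 * 1.2 = 1.8
ratio = 10^1.8 = 63.1

63.1


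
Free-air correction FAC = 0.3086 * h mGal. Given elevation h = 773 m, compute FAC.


FAC = 0.3086 * h
= 0.3086 * 773
= 238.5478 mGal

238.5478


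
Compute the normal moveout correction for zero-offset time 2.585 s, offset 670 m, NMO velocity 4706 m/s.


x/Vnmo = 670/4706 = 0.142371
(x/Vnmo)^2 = 0.02027
t0^2 = 6.682225
sqrt(6.682225 + 0.02027) = 2.588918
dt = 2.588918 - 2.585 = 0.003918

0.003918


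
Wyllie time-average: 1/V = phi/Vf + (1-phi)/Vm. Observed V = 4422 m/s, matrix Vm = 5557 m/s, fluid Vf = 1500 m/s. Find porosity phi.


1/V - 1/Vm = 1/4422 - 1/5557 = 4.619e-05
1/Vf - 1/Vm = 1/1500 - 1/5557 = 0.00048671
phi = 4.619e-05 / 0.00048671 = 0.0949

0.0949


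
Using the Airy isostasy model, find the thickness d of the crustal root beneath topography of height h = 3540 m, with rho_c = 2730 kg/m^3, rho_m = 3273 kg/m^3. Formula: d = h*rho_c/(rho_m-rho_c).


rho_m - rho_c = 3273 - 2730 = 543
d = 3540 * 2730 / 543
= 9664200 / 543
= 17797.79 m

17797.79


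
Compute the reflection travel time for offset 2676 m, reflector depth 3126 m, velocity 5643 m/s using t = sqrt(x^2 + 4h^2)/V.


x^2 + 4h^2 = 2676^2 + 4*3126^2 = 7160976 + 39087504 = 46248480
sqrt(46248480) = 6800.6235
t = 6800.6235 / 5643 = 1.2051 s

1.2051


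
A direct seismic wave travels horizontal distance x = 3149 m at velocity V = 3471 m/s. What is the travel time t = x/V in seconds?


t = x / V
= 3149 / 3471
= 0.9072 s

0.9072


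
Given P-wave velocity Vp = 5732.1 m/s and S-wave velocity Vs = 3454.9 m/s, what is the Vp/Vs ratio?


Vp/Vs = 5732.1 / 3454.9
= 1.6591

1.6591


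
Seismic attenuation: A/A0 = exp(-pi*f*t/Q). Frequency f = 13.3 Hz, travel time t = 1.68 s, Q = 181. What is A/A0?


pi*f*t/Q = pi*13.3*1.68/181 = 0.387822
A/A0 = exp(-0.387822) = 0.678533

0.678533


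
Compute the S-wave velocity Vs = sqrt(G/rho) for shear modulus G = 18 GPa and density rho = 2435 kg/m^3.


Convert G to Pa: G = 18e9 Pa
Compute G/rho = 18e9 / 2435 = 7392197.1253
Vs = sqrt(7392197.1253) = 2718.86 m/s

2718.86


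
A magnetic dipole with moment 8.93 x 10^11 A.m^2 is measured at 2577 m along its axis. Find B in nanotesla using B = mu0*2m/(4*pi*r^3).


m = 8.93 x 10^11 = 893000000000 A.m^2
2m = 1786000000000 A.m^2
r^3 = 2577^3 = 17113674033
B = (4pi*10^-7) * 1786000000000 / (4*pi * 17113674033) * 1e9
= 2244353.791725 / 215056770472.01 * 1e9
= 10436.0992 nT

10436.0992


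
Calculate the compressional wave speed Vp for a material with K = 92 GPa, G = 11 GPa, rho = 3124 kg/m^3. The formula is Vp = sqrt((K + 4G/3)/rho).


First compute the effective modulus:
K + 4G/3 = 92e9 + 4*11e9/3 = 106666666666.67 Pa
Then divide by density:
106666666666.67 / 3124 = 34144259.4964 Pa/(kg/m^3)
Take the square root:
Vp = sqrt(34144259.4964) = 5843.31 m/s

5843.31


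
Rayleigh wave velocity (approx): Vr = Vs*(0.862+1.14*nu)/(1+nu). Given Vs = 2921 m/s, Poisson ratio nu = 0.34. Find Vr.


Numerator factor = 0.862 + 1.14*0.34 = 1.2496
Denominator = 1 + 0.34 = 1.34
Vr = 2921 * 1.2496 / 1.34 = 2723.94 m/s

2723.94


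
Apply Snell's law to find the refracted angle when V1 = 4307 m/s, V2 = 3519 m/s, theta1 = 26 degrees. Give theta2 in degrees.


sin(theta1) = sin(26 deg) = 0.438371
sin(theta2) = V2/V1 * sin(theta1) = 3519/4307 * 0.438371 = 0.358168
theta2 = arcsin(0.358168) = 20.9877 degrees

20.9877


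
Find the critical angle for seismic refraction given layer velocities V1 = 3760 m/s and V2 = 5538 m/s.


V1/V2 = 3760/5538 = 0.678945
theta_c = arcsin(0.678945) = 42.7613 degrees

42.7613


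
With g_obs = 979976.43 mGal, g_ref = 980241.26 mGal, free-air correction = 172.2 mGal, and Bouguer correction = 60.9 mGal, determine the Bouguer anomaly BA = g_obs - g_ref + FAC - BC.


BA = g_obs - g_ref + FAC - BC
= 979976.43 - 980241.26 + 172.2 - 60.9
= -153.53 mGal

-153.53


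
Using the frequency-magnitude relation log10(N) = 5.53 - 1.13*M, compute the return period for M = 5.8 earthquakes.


log10(N) = 5.53 - 1.13*5.8 = -1.024
N = 10^-1.024 = 0.094624
T = 1/N = 1/0.094624 = 10.5682 years

10.5682


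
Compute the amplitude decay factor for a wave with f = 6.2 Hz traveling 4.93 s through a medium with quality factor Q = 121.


pi*f*t/Q = pi*6.2*4.93/121 = 0.793603
A/A0 = exp(-0.793603) = 0.452213

0.452213


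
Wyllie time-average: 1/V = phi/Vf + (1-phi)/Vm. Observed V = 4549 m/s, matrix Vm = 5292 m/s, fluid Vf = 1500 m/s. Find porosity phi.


1/V - 1/Vm = 1/4549 - 1/5292 = 3.086e-05
1/Vf - 1/Vm = 1/1500 - 1/5292 = 0.0004777
phi = 3.086e-05 / 0.0004777 = 0.0646

0.0646


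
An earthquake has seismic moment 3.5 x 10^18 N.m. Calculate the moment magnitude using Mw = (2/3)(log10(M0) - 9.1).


log10(M0) = log10(3.5 x 10^18) = 18.5441
Mw = 2/3 * (18.5441 - 9.1)
= 2/3 * 9.4441
= 6.3

6.3


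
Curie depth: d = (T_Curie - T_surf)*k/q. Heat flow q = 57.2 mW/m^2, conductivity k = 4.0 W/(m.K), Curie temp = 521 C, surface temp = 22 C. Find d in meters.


T_Curie - T_surf = 521 - 22 = 499 C
Convert q to W/m^2: 57.2 mW/m^2 = 0.0572 W/m^2
d = 499 * 4.0 / 0.0572 = 34895.1 m

34895.1


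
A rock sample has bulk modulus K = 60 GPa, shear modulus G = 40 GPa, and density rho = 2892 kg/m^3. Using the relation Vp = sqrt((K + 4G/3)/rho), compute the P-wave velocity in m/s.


First compute the effective modulus:
K + 4G/3 = 60e9 + 4*40e9/3 = 113333333333.33 Pa
Then divide by density:
113333333333.33 / 2892 = 39188566.1595 Pa/(kg/m^3)
Take the square root:
Vp = sqrt(39188566.1595) = 6260.08 m/s

6260.08


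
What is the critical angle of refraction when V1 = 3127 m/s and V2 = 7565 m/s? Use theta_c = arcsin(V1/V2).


V1/V2 = 3127/7565 = 0.413351
theta_c = arcsin(0.413351) = 24.4155 degrees

24.4155


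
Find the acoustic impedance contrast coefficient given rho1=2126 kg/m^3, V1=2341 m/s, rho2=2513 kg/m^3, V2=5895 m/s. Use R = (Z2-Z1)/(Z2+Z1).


Z1 = 2126 * 2341 = 4976966
Z2 = 2513 * 5895 = 14814135
R = (14814135 - 4976966) / (14814135 + 4976966) = 9837169 / 19791101 = 0.4971

0.4971


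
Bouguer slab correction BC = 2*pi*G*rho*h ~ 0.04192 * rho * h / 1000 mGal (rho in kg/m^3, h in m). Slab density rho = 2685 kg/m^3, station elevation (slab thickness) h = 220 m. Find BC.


BC = 0.04192 * rho * h / 1000
= 0.04192 * 2685 * 220 / 1000
= 24.7621 mGal

24.7621


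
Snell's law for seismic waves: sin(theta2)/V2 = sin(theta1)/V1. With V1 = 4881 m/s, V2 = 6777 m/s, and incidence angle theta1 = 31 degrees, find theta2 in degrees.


sin(theta1) = sin(31 deg) = 0.515038
sin(theta2) = V2/V1 * sin(theta1) = 6777/4881 * 0.515038 = 0.715102
theta2 = arcsin(0.715102) = 45.6516 degrees

45.6516


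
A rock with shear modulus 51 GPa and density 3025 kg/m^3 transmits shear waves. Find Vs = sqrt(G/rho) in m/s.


Convert G to Pa: G = 51e9 Pa
Compute G/rho = 51e9 / 3025 = 16859504.1322
Vs = sqrt(16859504.1322) = 4106.03 m/s

4106.03


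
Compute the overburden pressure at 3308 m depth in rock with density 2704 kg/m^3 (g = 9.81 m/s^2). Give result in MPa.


P = rho * g * z / 1e6
= 2704 * 9.81 * 3308 / 1e6
= 87748801.92 / 1e6
= 87.7488 MPa

87.7488


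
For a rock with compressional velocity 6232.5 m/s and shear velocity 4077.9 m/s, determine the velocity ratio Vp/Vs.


Vp/Vs = 6232.5 / 4077.9
= 1.5284

1.5284


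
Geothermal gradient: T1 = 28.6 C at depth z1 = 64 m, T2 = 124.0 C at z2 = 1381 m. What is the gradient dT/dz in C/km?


dT = 124.0 - 28.6 = 95.4 C
dz = 1381 - 64 = 1317 m
gradient = dT/dz * 1000 = 95.4/1317 * 1000 = 72.4374 C/km

72.4374


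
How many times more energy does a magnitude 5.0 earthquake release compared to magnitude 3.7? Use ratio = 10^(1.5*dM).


M2 - M1 = 5.0 - 3.7 = 1.3
1.5 * 1.3 = 1.95
ratio = 10^1.95 = 89.13

89.13


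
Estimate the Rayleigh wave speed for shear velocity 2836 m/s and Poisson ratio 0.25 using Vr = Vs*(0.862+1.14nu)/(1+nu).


Numerator factor = 0.862 + 1.14*0.25 = 1.147
Denominator = 1 + 0.25 = 1.25
Vr = 2836 * 1.147 / 1.25 = 2602.31 m/s

2602.31


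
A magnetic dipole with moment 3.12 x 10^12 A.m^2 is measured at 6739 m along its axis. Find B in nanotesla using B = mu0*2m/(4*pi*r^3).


m = 3.12 x 10^12 = 3120000000000 A.m^2
2m = 6240000000000 A.m^2
r^3 = 6739^3 = 306045761419
B = (4pi*10^-7) * 6240000000000 / (4*pi * 306045761419) * 1e9
= 7841415.26336 / 3845884462944.9 * 1e9
= 2038.9108 nT

2038.9108


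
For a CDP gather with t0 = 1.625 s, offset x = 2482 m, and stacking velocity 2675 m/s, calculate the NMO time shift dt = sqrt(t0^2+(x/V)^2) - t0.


x/Vnmo = 2482/2675 = 0.92785
(x/Vnmo)^2 = 0.860906
t0^2 = 2.640625
sqrt(2.640625 + 0.860906) = 1.871238
dt = 1.871238 - 1.625 = 0.246238

0.246238


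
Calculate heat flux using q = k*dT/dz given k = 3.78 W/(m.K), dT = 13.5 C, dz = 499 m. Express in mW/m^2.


q = k * dT / dz * 1000
= 3.78 * 13.5 / 499 * 1000
= 0.102265 * 1000
= 102.2645 mW/m^2

102.2645


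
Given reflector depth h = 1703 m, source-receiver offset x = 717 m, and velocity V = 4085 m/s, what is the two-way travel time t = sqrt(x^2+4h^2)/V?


x^2 + 4h^2 = 717^2 + 4*1703^2 = 514089 + 11600836 = 12114925
sqrt(12114925) = 3480.6501
t = 3480.6501 / 4085 = 0.8521 s

0.8521


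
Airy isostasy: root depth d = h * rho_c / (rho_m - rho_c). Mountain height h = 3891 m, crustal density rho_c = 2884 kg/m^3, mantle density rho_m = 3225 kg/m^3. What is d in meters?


rho_m - rho_c = 3225 - 2884 = 341
d = 3891 * 2884 / 341
= 11221644 / 341
= 32908.05 m

32908.05


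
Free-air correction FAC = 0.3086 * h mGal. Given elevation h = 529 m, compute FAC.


FAC = 0.3086 * h
= 0.3086 * 529
= 163.2494 mGal

163.2494


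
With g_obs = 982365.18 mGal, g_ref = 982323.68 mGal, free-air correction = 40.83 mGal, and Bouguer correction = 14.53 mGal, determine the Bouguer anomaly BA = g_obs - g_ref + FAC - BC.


BA = g_obs - g_ref + FAC - BC
= 982365.18 - 982323.68 + 40.83 - 14.53
= 67.8 mGal

67.8


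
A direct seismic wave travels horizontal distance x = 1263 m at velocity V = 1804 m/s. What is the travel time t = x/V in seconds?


t = x / V
= 1263 / 1804
= 0.7001 s

0.7001


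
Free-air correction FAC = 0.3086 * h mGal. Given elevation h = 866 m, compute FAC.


FAC = 0.3086 * h
= 0.3086 * 866
= 267.2476 mGal

267.2476


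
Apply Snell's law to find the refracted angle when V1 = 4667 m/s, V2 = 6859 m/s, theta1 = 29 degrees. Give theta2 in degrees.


sin(theta1) = sin(29 deg) = 0.48481
sin(theta2) = V2/V1 * sin(theta1) = 6859/4667 * 0.48481 = 0.712515
theta2 = arcsin(0.712515) = 45.4399 degrees

45.4399


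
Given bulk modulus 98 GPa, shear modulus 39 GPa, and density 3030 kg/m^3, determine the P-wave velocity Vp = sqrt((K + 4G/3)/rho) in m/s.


First compute the effective modulus:
K + 4G/3 = 98e9 + 4*39e9/3 = 150000000000.0 Pa
Then divide by density:
150000000000.0 / 3030 = 49504950.495 Pa/(kg/m^3)
Take the square root:
Vp = sqrt(49504950.495) = 7035.98 m/s

7035.98


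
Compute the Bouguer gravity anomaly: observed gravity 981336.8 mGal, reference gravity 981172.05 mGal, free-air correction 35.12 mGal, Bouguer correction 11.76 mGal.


BA = g_obs - g_ref + FAC - BC
= 981336.8 - 981172.05 + 35.12 - 11.76
= 188.11 mGal

188.11


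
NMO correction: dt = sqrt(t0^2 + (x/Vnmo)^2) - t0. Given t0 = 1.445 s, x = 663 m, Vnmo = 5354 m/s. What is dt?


x/Vnmo = 663/5354 = 0.123833
(x/Vnmo)^2 = 0.015335
t0^2 = 2.088025
sqrt(2.088025 + 0.015335) = 1.450296
dt = 1.450296 - 1.445 = 0.005296

0.005296


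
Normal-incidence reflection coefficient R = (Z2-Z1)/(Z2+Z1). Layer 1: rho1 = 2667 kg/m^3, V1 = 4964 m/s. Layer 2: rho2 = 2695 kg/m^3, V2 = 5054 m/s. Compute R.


Z1 = 2667 * 4964 = 13238988
Z2 = 2695 * 5054 = 13620530
R = (13620530 - 13238988) / (13620530 + 13238988) = 381542 / 26859518 = 0.0142

0.0142


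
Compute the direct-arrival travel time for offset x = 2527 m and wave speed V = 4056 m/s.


t = x / V
= 2527 / 4056
= 0.623 s

0.623


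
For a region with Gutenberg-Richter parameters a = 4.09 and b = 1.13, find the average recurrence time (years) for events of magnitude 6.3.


log10(N) = 4.09 - 1.13*6.3 = -3.029
N = 10^-3.029 = 0.000935
T = 1/N = 1/0.000935 = 1069.0549 years

1069.0549


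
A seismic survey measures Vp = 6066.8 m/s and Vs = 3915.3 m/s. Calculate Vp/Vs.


Vp/Vs = 6066.8 / 3915.3
= 1.5495

1.5495


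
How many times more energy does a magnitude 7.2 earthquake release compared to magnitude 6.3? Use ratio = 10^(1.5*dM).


M2 - M1 = 7.2 - 6.3 = 0.9
1.5 * 0.9 = 1.35
ratio = 10^1.35 = 22.39

22.39


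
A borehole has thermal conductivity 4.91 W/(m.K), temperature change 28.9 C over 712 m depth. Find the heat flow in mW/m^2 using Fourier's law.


q = k * dT / dz * 1000
= 4.91 * 28.9 / 712 * 1000
= 0.199296 * 1000
= 199.2963 mW/m^2

199.2963


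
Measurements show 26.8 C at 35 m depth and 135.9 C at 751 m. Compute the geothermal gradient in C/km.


dT = 135.9 - 26.8 = 109.1 C
dz = 751 - 35 = 716 m
gradient = dT/dz * 1000 = 109.1/716 * 1000 = 152.3743 C/km

152.3743


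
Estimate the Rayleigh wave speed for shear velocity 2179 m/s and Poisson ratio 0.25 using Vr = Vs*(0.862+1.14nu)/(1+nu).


Numerator factor = 0.862 + 1.14*0.25 = 1.147
Denominator = 1 + 0.25 = 1.25
Vr = 2179 * 1.147 / 1.25 = 1999.45 m/s

1999.45


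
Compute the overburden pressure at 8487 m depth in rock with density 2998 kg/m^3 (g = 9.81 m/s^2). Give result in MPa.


P = rho * g * z / 1e6
= 2998 * 9.81 * 8487 / 1e6
= 249605895.06 / 1e6
= 249.6059 MPa

249.6059


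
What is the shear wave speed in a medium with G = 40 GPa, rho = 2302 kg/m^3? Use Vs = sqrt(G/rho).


Convert G to Pa: G = 40e9 Pa
Compute G/rho = 40e9 / 2302 = 17376194.6134
Vs = sqrt(17376194.6134) = 4168.48 m/s

4168.48
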